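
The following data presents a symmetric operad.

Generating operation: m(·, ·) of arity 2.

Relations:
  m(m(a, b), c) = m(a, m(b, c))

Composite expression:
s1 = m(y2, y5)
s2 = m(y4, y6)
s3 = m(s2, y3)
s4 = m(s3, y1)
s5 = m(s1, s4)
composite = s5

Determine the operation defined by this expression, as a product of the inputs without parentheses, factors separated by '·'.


Under associativity of m, the answer is the y's in reading order.
m(y2, y5) reduces to y2 · y5
m(y4, y6) reduces to y4 · y6
m(m(y4, y6), y3) reduces to y4 · y6 · y3
m(m(m(y4, y6), y3), y1) reduces to y4 · y6 · y3 · y1
m(m(y2, y5), m(m(m(y4, y6), y3), y1)) reduces to y2 · y5 · y4 · y6 · y3 · y1

y2 · y5 · y4 · y6 · y3 · y1


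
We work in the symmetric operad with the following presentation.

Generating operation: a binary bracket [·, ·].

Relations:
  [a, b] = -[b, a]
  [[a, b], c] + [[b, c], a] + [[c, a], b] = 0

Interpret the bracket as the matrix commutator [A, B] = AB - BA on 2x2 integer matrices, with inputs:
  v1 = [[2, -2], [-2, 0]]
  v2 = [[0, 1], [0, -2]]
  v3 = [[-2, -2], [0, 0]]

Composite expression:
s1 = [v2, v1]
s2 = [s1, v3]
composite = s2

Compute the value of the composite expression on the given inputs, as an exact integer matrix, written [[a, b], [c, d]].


[[8, -4], [-8, -8]]

[v2, v1] = [[-2, -6], [4, 2]]
[[v2, v1], v3] = [[8, -4], [-8, -8]]


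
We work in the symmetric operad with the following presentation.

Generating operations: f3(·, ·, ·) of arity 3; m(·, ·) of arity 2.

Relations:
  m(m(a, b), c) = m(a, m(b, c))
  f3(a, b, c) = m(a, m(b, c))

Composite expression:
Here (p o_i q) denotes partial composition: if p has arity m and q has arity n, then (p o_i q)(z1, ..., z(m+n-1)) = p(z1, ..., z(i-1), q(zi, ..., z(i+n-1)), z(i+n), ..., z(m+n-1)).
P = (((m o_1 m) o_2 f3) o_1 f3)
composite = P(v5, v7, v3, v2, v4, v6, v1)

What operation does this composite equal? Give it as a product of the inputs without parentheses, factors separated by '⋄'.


Key point: m is associative — brackets drop, the v-order remains.
f3(v5, v7, v3) linearizes to v5 ⋄ v7 ⋄ v3
f3(v2, v4, v6) linearizes to v2 ⋄ v4 ⋄ v6
m(f3(v5, v7, v3), f3(v2, v4, v6)) linearizes to v5 ⋄ v7 ⋄ v3 ⋄ v2 ⋄ v4 ⋄ v6
m(m(f3(v5, v7, v3), f3(v2, v4, v6)), v1) linearizes to v5 ⋄ v7 ⋄ v3 ⋄ v2 ⋄ v4 ⋄ v6 ⋄ v1

v5 ⋄ v7 ⋄ v3 ⋄ v2 ⋄ v4 ⋄ v6 ⋄ v1


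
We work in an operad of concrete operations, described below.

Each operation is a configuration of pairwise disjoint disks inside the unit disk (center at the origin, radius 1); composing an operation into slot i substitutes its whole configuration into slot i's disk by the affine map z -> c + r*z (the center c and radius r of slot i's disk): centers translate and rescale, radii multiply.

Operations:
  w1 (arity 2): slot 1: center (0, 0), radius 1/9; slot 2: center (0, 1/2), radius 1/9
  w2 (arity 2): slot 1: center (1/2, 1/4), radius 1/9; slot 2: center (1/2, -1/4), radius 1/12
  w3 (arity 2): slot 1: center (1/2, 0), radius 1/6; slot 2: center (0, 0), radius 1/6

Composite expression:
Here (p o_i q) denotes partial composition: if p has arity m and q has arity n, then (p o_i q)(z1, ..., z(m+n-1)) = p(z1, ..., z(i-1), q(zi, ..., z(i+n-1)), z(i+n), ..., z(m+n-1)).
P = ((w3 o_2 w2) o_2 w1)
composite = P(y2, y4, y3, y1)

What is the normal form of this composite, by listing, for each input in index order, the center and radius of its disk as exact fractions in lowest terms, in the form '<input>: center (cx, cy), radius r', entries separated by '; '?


y1: center (1/12, -1/24), radius 1/72; y2: center (1/2, 0), radius 1/6; y3: center (1/12, 11/216), radius 1/486; y4: center (1/12, 1/24), radius 1/486

Follow each y-input down from w3: c' goes to c + r*c', radius to r*r'.
input y2: applying the 1 nested substitution gives center (1/2, 0), radius 1/6
input y4: applying the 3 nested substitutions gives center (1/12, 1/24), radius 1/486
input y3: applying the 3 nested substitutions gives center (1/12, 11/216), radius 1/486
input y1: applying the 2 nested substitutions gives center (1/12, -1/24), radius 1/72


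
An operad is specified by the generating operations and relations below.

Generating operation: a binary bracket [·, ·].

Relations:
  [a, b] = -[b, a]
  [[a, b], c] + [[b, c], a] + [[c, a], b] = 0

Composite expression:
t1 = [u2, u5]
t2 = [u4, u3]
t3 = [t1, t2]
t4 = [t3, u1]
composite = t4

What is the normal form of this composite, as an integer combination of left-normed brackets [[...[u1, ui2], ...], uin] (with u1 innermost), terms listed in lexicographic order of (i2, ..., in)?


[[[[u1, u2], u5], u3], u4] - [[[[u1, u2], u5], u4], u3] - [[[[u1, u3], u4], u2], u5] + [[[[u1, u3], u4], u5], u2] + [[[[u1, u4], u3], u2], u5] - [[[[u1, u4], u3], u5], u2] - [[[[u1, u5], u2], u3], u4] + [[[[u1, u5], u2], u4], u3]

A multilinear Lie element is pinned by u1-initial words (u1 innermost).
Composite bracket: [[[u2, u5], [u4, u3]], u1]
Full expansion: 16 signed words from ab - ba (2^4 = 16).
Only words starting with u1 matter:
  word u1u2u5u3u4 has sign +1, contributing +[[[[u1, u2], u5], u3], u4]
  word u1u2u5u4u3 has sign -1, contributing -[[[[u1, u2], u5], u4], u3]
  word u1u3u4u2u5 has sign -1, contributing -[[[[u1, u3], u4], u2], u5]
  word u1u3u4u5u2 has sign +1, contributing +[[[[u1, u3], u4], u5], u2]
  word u1u4u3u2u5 has sign +1, contributing +[[[[u1, u4], u3], u2], u5]
  word u1u4u3u5u2 has sign -1, contributing -[[[[u1, u4], u3], u5], u2]
  word u1u5u2u3u4 has sign -1, contributing -[[[[u1, u5], u2], u3], u4]
  word u1u5u2u4u3 has sign +1, contributing +[[[[u1, u5], u2], u4], u3]


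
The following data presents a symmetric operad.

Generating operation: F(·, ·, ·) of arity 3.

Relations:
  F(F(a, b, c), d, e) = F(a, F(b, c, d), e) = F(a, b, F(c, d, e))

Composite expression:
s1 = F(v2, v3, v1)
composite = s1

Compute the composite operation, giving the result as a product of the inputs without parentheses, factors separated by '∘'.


All parenthesizations of F agree; list the v-inputs left to right.
F(v2, v3, v1) spells out as v2 ∘ v3 ∘ v1

v2 ∘ v3 ∘ v1


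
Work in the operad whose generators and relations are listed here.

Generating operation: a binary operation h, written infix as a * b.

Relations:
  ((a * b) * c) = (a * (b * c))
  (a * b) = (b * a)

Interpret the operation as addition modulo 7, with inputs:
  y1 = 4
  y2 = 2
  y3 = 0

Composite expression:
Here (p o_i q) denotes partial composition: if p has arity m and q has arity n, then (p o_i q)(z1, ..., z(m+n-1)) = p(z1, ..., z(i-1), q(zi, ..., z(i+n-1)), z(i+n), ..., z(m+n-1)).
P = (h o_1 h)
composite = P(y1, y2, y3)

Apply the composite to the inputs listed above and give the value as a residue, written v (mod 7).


(y1 * y2) = 6
((y1 * y2) * y3) = 6

6 (mod 7)


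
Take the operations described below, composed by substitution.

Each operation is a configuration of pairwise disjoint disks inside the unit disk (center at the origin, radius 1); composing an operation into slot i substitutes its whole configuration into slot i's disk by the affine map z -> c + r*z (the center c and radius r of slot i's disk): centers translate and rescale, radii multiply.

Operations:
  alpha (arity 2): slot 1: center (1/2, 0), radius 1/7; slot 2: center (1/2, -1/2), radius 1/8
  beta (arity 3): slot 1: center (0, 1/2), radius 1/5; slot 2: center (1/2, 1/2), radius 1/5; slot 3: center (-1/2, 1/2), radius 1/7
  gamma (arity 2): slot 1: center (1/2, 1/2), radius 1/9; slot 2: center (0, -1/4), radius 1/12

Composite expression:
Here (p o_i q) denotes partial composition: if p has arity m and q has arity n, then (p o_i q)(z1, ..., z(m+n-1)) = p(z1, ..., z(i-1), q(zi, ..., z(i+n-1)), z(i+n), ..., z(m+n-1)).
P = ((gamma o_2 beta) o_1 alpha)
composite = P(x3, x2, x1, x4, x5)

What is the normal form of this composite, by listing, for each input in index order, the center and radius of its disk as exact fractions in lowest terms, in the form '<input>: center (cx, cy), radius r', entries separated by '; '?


x1: center (0, -5/24), radius 1/60; x2: center (5/9, 4/9), radius 1/72; x3: center (5/9, 1/2), radius 1/63; x4: center (1/24, -5/24), radius 1/60; x5: center (-1/24, -5/24), radius 1/84

Below gamma, radii multiply path by path; the x-disk centers shift.
for x3, the 2-step affine chain lands on center (5/9, 1/2), radius 1/63
for x2, the 2-step affine chain lands on center (5/9, 4/9), radius 1/72
for x1, the 2-step affine chain lands on center (0, -5/24), radius 1/60
for x4, the 2-step affine chain lands on center (1/24, -5/24), radius 1/60
for x5, the 2-step affine chain lands on center (-1/24, -5/24), radius 1/84


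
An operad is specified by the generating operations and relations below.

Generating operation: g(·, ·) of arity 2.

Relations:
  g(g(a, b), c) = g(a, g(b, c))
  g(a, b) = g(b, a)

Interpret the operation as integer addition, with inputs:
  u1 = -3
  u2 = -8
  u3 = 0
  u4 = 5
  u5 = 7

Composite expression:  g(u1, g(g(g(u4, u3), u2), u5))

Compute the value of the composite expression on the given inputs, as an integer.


g(u4, u3) = 5
g(g(u4, u3), u2) = -3
g(g(g(u4, u3), u2), u5) = 4
g(u1, g(g(g(u4, u3), u2), u5)) = 1

1


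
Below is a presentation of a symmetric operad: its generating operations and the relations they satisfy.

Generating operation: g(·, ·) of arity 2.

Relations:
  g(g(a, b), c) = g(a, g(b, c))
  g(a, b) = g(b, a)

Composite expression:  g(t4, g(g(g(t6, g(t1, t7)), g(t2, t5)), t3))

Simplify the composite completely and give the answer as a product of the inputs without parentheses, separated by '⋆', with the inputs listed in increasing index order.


Key point: g commutes, so take the t-inputs in any fixed order.
g(t1, t7) spells out as t1 ⋆ t7
g(t6, g(t1, t7)) spells out as t6 ⋆ t1 ⋆ t7
g(t2, t5) spells out as t2 ⋆ t5
g(g(t6, g(t1, t7)), g(t2, t5)) spells out as t6 ⋆ t1 ⋆ t7 ⋆ t2 ⋆ t5
g(g(g(t6, g(t1, t7)), g(t2, t5)), t3) spells out as t6 ⋆ t1 ⋆ t7 ⋆ t2 ⋆ t5 ⋆ t3
g(t4, g(g(g(t6, g(t1, t7)), g(t2, t5)), t3)) spells out as t4 ⋆ t6 ⋆ t1 ⋆ t7 ⋆ t2 ⋆ t5 ⋆ t3
putting the inputs in ascending order: t1 ⋆ t2 ⋆ t3 ⋆ t4 ⋆ t5 ⋆ t6 ⋆ t7

t1 ⋆ t2 ⋆ t3 ⋆ t4 ⋆ t5 ⋆ t6 ⋆ t7


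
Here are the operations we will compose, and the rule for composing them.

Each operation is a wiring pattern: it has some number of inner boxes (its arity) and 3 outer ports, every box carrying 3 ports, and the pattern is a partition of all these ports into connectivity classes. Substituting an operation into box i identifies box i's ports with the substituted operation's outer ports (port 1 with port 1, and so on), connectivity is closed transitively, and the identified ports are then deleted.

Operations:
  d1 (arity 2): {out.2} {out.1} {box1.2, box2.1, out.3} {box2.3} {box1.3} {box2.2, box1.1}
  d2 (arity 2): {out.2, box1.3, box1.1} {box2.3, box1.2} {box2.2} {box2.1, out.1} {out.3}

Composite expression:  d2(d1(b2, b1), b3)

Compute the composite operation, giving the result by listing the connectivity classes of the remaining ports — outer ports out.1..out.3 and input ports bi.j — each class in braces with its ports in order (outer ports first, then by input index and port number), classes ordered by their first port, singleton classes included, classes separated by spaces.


After gluing at d2, chains via deleted ports link the b-ports.
after d1, the pattern on (b2, b1) reads {out.1} {out.2} {out.3, b1.1, b2.2} {b1.2, b2.1} {b1.3} {b2.3} (out.j = its outer ports)
after d2, the pattern on (b2, b1, b3) reads {out.1, b3.1} {out.2, b1.1, b2.2} {out.3} {b1.2, b2.1} {b1.3} {b2.3} {b3.2} {b3.3} (out.j = its outer ports)

{out.1, b3.1} {out.2, b1.1, b2.2} {out.3} {b1.2, b2.1} {b1.3} {b2.3} {b3.2} {b3.3}


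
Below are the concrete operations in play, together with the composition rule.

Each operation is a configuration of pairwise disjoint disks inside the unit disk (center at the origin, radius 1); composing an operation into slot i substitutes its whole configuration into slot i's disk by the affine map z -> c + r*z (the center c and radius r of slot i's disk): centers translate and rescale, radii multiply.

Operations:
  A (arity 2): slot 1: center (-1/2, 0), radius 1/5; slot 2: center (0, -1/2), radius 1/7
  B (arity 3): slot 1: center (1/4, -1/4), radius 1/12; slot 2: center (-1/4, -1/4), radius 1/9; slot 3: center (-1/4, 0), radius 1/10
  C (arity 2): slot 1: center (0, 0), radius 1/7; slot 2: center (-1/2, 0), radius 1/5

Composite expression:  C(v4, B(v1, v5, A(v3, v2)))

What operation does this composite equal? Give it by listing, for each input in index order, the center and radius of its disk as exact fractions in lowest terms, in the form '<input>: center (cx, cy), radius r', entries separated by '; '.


Only the slot chain above each v matters under C; compose those maps.
v4 passes through 1 substitution, ending at center (0, 0), radius 1/7
v1 passes through 2 substitutions, ending at center (-9/20, -1/20), radius 1/60
v5 passes through 2 substitutions, ending at center (-11/20, -1/20), radius 1/45
v3 passes through 3 substitutions, ending at center (-14/25, 0), radius 1/250
v2 passes through 3 substitutions, ending at center (-11/20, -1/100), radius 1/350

v1: center (-9/20, -1/20), radius 1/60; v2: center (-11/20, -1/100), radius 1/350; v3: center (-14/25, 0), radius 1/250; v4: center (0, 0), radius 1/7; v5: center (-11/20, -1/20), radius 1/45


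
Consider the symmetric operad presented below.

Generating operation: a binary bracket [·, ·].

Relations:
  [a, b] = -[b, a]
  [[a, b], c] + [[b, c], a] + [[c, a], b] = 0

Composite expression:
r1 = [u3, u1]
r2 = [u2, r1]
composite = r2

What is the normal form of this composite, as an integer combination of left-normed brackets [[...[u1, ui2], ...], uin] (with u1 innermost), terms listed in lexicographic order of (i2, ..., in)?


Antisymmetry and Jacobi reduce to u1-anchored left-normed brackets.
Composite bracket: [u2, [u3, u1]]
Under [a, b] = ab - ba we get 4 signed associative words (2^2 = 4).
Only words starting with u1 matter:
  word u1u3u2 has sign +1, contributing +[[u1, u3], u2]

[[u1, u3], u2]


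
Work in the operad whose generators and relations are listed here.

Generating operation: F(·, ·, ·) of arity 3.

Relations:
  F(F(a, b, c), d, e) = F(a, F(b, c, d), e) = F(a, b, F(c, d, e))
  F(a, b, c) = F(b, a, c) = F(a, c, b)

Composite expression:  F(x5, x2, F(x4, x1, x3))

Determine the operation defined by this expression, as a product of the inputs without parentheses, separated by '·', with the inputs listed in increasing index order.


x1 · x2 · x3 · x4 · x5


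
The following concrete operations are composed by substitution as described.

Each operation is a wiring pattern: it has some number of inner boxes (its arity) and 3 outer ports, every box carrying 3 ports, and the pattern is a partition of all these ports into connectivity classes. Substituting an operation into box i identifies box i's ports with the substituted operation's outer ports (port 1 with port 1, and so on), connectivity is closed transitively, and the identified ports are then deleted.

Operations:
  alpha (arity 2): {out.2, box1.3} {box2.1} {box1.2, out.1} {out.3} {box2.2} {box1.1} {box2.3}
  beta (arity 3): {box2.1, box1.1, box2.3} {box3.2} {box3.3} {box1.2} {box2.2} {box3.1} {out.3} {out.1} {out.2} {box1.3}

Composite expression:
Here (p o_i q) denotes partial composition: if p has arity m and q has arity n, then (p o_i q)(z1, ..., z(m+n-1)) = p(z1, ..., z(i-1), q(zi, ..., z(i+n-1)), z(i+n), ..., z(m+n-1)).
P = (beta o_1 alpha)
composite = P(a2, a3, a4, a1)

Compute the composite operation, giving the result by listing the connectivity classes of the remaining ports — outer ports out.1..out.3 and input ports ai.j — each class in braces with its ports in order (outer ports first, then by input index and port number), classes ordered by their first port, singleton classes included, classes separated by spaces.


{out.1} {out.2} {out.3} {a1.1} {a1.2} {a1.3} {a2.1} {a2.2, a4.1, a4.3} {a2.3} {a3.1} {a3.2} {a3.3} {a4.2}


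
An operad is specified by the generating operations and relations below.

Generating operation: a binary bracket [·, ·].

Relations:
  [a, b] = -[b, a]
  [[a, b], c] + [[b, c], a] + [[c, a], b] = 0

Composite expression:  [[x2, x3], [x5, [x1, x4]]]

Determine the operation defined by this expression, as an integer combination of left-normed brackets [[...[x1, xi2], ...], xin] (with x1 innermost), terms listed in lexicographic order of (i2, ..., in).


[[[[x1, x4], x5], x2], x3] - [[[[x1, x4], x5], x3], x2]


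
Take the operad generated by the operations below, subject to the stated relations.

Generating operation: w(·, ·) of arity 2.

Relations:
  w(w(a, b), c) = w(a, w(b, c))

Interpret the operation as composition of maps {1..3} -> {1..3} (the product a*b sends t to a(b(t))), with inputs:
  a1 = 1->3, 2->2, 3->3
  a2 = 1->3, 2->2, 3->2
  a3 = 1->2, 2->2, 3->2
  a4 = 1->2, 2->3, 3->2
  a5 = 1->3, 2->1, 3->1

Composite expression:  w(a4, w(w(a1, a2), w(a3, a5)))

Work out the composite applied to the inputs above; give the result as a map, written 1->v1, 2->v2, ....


1->3, 2->3, 3->3


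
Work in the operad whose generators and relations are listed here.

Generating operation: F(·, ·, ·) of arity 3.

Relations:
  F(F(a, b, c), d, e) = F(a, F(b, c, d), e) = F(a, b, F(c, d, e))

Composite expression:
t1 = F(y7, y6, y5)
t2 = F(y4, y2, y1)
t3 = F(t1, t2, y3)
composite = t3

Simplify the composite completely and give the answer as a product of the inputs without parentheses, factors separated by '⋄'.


y7 ⋄ y6 ⋄ y5 ⋄ y4 ⋄ y2 ⋄ y1 ⋄ y3


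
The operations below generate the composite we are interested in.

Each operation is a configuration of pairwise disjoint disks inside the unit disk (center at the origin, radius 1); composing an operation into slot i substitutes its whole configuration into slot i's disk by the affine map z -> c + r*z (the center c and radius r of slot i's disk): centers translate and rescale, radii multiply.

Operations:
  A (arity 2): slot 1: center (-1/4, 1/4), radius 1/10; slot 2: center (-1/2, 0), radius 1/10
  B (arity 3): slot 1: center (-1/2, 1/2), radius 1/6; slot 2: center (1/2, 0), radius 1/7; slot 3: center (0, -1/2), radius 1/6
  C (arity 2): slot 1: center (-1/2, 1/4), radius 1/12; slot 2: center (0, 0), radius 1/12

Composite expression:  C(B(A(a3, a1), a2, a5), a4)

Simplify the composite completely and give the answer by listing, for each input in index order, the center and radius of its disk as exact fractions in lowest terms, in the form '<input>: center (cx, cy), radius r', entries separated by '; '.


a1: center (-79/144, 7/24), radius 1/720; a2: center (-11/24, 1/4), radius 1/84; a3: center (-157/288, 85/288), radius 1/720; a4: center (0, 0), radius 1/12; a5: center (-1/2, 5/24), radius 1/72


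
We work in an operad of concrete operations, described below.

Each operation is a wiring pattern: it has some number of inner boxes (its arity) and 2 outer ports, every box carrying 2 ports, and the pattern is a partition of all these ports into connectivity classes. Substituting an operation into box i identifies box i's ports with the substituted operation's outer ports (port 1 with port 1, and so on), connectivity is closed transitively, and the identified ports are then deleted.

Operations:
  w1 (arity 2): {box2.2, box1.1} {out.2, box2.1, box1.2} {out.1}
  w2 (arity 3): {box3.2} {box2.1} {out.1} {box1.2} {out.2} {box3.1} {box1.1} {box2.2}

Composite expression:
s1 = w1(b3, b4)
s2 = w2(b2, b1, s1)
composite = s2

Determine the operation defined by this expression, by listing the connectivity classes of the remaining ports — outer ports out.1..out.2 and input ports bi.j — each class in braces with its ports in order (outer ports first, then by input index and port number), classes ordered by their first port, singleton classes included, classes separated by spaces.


Two ports join when wires chain via w2-identified ports.
the subtree at w1 composes to {out.1} {out.2, b3.2, b4.1} {b3.1, b4.2} on (b3, b4); out.j = own outer ports
the subtree at w2 composes to {out.1} {out.2} {b1.1} {b1.2} {b2.1} {b2.2} {b3.1, b4.2} {b3.2, b4.1} on (b2, b1, b3, b4); out.j = own outer ports

{out.1} {out.2} {b1.1} {b1.2} {b2.1} {b2.2} {b3.1, b4.2} {b3.2, b4.1}


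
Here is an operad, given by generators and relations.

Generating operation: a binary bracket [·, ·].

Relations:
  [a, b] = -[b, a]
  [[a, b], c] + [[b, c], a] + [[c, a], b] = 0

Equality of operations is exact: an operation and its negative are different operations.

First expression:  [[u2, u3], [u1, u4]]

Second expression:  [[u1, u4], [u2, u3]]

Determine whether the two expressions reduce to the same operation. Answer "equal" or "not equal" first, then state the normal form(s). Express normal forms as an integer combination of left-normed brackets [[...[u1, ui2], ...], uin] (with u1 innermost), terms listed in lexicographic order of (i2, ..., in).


not equal; first: -[[[u1, u4], u2], u3] + [[[u1, u4], u3], u2]; second: [[[u1, u4], u2], u3] - [[[u1, u4], u3], u2]

The first expression, normalized: -[[[u1, u4], u2], u3] + [[[u1, u4], u3], u2]
The second expression, normalized: [[[u1, u4], u2], u3] - [[[u1, u4], u3], u2]
Different reductions; not equal.


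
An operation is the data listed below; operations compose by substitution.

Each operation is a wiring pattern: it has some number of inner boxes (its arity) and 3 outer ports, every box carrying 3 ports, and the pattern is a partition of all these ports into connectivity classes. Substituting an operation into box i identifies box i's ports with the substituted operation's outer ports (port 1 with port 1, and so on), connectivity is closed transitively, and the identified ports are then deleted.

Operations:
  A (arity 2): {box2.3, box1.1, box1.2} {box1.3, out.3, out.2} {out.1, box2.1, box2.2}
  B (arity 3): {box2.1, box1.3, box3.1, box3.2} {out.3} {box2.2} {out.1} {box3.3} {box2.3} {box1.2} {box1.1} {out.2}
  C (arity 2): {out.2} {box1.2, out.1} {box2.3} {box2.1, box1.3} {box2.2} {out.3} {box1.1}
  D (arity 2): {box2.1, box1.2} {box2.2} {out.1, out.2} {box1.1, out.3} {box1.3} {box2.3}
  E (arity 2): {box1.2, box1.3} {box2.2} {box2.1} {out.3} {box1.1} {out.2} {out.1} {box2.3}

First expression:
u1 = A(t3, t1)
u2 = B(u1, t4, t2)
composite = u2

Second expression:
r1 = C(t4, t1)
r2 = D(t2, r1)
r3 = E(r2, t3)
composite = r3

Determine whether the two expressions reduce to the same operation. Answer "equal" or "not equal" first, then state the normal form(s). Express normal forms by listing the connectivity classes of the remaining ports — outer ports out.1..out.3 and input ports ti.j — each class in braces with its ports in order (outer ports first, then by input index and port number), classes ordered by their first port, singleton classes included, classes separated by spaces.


not equal — first {out.1} {out.2} {out.3} {t1.1, t1.2} {t1.3, t3.1, t3.2} {t2.1, t2.2, t3.3, t4.1} {t2.3} {t4.2} {t4.3}, second {out.1} {out.2} {out.3} {t1.1, t4.3} {t1.2} {t1.3} {t2.1} {t2.2, t4.2} {t2.3} {t3.1} {t3.2} {t3.3} {t4.1}

In normal form, the first expression is {out.1} {out.2} {out.3} {t1.1, t1.2} {t1.3, t3.1, t3.2} {t2.1, t2.2, t3.3, t4.1} {t2.3} {t4.2} {t4.3}
In normal form, the second expression is {out.1} {out.2} {out.3} {t1.1, t4.3} {t1.2} {t1.3} {t2.1} {t2.2, t4.2} {t2.3} {t3.1} {t3.2} {t3.3} {t4.1}
Distinct normal forms: not equal.


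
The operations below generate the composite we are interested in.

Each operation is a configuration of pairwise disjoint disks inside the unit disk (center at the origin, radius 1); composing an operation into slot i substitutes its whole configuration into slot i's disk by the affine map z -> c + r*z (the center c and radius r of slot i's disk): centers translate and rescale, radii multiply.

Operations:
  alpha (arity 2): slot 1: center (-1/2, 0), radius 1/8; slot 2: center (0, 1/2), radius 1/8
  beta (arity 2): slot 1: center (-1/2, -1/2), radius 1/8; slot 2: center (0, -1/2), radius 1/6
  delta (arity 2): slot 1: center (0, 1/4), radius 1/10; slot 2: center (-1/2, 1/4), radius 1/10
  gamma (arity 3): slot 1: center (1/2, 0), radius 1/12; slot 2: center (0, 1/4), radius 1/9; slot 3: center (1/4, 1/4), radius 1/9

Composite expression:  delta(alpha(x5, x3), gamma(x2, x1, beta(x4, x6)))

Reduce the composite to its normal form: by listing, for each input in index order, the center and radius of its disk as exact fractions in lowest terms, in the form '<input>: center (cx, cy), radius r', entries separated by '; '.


x1: center (-1/2, 11/40), radius 1/90; x2: center (-9/20, 1/4), radius 1/120; x3: center (0, 3/10), radius 1/80; x4: center (-173/360, 97/360), radius 1/720; x5: center (-1/20, 1/4), radius 1/80; x6: center (-19/40, 97/360), radius 1/540

Below delta, radii multiply path by path; the x-disk centers shift.
x5 passes through 2 substitutions, ending at center (-1/20, 1/4), radius 1/80
x3 passes through 2 substitutions, ending at center (0, 3/10), radius 1/80
x2 passes through 2 substitutions, ending at center (-9/20, 1/4), radius 1/120
x1 passes through 2 substitutions, ending at center (-1/2, 11/40), radius 1/90
x4 passes through 3 substitutions, ending at center (-173/360, 97/360), radius 1/720
x6 passes through 3 substitutions, ending at center (-19/40, 97/360), radius 1/540


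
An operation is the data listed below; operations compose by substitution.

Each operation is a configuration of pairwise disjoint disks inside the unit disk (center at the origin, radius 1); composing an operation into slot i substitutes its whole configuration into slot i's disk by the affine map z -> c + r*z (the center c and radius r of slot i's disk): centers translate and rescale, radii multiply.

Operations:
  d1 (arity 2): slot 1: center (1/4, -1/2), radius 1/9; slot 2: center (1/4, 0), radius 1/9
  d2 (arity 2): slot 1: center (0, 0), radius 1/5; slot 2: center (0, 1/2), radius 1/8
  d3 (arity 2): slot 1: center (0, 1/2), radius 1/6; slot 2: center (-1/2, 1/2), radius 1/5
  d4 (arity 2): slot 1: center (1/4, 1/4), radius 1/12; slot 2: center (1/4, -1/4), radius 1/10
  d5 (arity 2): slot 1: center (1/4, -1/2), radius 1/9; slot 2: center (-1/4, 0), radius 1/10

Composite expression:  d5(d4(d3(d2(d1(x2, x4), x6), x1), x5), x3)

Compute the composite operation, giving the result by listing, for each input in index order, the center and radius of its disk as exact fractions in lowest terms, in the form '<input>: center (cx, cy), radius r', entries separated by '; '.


x1: center (59/216, -101/216), radius 1/540; x2: center (3601/12960, -3031/6480), radius 1/29160; x3: center (-1/4, 0), radius 1/10; x4: center (3601/12960, -101/216), radius 1/29160; x5: center (5/18, -19/36), radius 1/90; x6: center (5/18, -605/1296), radius 1/5184


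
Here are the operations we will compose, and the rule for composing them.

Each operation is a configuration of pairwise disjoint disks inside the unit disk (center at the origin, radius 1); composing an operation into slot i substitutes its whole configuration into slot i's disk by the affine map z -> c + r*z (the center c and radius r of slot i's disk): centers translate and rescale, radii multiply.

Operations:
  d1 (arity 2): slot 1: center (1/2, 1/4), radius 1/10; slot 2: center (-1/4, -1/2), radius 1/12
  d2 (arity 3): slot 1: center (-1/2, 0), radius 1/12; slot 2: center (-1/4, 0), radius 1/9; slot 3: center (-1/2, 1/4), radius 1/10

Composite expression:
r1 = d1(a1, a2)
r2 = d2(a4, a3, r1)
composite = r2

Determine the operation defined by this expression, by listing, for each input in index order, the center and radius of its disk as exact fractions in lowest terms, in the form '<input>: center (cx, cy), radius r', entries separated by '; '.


a1: center (-9/20, 11/40), radius 1/100; a2: center (-21/40, 1/5), radius 1/120; a3: center (-1/4, 0), radius 1/9; a4: center (-1/2, 0), radius 1/12

Follow each a-input down from d2: c' goes to c + r*c', radius to r*r'.
a4: after 1 affine step, its disk has center (-1/2, 0), radius 1/12
a3: after 1 affine step, its disk has center (-1/4, 0), radius 1/9
a1: after 2 affine steps, its disk has center (-9/20, 11/40), radius 1/100
a2: after 2 affine steps, its disk has center (-21/40, 1/5), radius 1/120


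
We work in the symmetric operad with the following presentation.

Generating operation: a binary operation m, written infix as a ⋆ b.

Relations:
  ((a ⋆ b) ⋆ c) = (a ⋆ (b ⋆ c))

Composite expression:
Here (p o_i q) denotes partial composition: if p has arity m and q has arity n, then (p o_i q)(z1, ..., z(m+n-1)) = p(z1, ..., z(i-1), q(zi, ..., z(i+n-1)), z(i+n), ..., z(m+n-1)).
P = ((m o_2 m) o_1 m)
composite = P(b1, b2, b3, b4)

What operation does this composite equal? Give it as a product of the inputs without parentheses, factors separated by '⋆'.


b1 ⋆ b2 ⋆ b3 ⋆ b4

The m-tree's shape is irrelevant; the b-reading-order decides.
(b1 ⋆ b2) reduces to b1 ⋆ b2
(b3 ⋆ b4) reduces to b3 ⋆ b4
((b1 ⋆ b2) ⋆ (b3 ⋆ b4)) reduces to b1 ⋆ b2 ⋆ b3 ⋆ b4


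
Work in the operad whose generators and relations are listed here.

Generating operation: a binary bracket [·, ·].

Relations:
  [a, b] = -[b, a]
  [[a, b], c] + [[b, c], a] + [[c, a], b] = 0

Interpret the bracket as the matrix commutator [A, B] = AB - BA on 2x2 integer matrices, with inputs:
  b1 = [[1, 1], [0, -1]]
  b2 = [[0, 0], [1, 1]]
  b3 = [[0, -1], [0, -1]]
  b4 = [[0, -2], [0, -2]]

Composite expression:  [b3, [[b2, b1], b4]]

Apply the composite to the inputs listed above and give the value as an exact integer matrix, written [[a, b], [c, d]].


[[-4, 14], [-4, 4]]

[b2, b1] = [[-1, -1], [2, 1]]
[[b2, b1], b4] = [[4, 6], [4, -4]]
[b3, [[b2, b1], b4]] = [[-4, 14], [-4, 4]]


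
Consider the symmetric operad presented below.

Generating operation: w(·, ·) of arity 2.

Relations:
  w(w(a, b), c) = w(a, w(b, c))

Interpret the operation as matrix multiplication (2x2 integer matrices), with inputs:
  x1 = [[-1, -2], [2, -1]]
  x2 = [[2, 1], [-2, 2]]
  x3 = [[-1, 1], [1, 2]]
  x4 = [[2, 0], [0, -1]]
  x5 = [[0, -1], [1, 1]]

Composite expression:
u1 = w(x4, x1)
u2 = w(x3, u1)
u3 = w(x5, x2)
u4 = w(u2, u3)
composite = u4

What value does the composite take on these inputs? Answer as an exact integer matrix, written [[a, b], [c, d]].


[[0, 15], [-12, 6]]

w(x4, x1) = [[-2, -4], [-2, 1]]
w(x3, w(x4, x1)) = [[0, 5], [-6, -2]]
w(x5, x2) = [[2, -2], [0, 3]]
w(w(x3, w(x4, x1)), w(x5, x2)) = [[0, 15], [-12, 6]]


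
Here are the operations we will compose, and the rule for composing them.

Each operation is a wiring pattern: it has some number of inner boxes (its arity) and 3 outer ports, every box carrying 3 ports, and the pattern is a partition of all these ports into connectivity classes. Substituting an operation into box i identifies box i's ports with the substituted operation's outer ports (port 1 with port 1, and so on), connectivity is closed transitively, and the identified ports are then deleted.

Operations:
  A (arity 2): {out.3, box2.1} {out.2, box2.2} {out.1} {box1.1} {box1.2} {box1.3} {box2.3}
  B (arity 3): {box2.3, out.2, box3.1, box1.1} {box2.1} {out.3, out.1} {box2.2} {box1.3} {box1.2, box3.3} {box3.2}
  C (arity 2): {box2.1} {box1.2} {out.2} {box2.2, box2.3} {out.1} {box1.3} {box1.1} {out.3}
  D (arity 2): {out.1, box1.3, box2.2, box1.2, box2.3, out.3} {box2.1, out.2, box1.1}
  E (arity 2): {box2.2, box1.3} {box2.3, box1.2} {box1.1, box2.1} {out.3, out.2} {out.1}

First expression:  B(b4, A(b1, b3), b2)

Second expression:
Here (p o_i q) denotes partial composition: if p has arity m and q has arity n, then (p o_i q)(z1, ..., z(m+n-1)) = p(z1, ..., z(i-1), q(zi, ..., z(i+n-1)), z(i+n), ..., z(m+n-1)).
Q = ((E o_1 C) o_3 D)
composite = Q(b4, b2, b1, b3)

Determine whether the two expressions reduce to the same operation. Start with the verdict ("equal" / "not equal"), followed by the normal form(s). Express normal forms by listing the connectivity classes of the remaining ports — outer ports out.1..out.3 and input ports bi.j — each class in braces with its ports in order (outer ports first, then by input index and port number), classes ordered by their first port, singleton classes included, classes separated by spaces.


The first expression reduces to {out.1, out.3} {out.2, b2.1, b3.1, b4.1} {b1.1} {b1.2} {b1.3} {b2.2} {b2.3, b4.2} {b3.2} {b3.3} {b4.3}
The second expression reduces to {out.1} {out.2, out.3} {b1.1, b3.1} {b1.2, b1.3, b3.2, b3.3} {b2.1} {b2.2, b2.3} {b4.1} {b4.2} {b4.3}
The normal forms differ: not equal.

not equal: they reduce to {out.1, out.3} {out.2, b2.1, b3.1, b4.1} {b1.1} {b1.2} {b1.3} {b2.2} {b2.3, b4.2} {b3.2} {b3.3} {b4.3} and {out.1} {out.2, out.3} {b1.1, b3.1} {b1.2, b1.3, b3.2, b3.3} {b2.1} {b2.2, b2.3} {b4.1} {b4.2} {b4.3}


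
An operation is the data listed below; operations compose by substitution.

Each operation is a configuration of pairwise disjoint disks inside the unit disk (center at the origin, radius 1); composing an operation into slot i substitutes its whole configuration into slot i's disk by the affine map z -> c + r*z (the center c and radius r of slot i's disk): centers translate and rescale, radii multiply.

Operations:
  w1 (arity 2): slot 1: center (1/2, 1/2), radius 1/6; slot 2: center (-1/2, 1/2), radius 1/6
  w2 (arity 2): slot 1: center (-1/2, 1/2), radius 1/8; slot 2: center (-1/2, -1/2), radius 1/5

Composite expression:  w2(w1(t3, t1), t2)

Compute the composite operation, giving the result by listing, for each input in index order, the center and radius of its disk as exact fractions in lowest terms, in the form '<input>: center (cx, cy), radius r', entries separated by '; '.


t1: center (-9/16, 9/16), radius 1/48; t2: center (-1/2, -1/2), radius 1/5; t3: center (-7/16, 9/16), radius 1/48

Follow each t-input down from w2: c' goes to c + r*c', radius to r*r'.
t3 passes through 2 substitutions, ending at center (-7/16, 9/16), radius 1/48
t1 passes through 2 substitutions, ending at center (-9/16, 9/16), radius 1/48
t2 passes through 1 substitution, ending at center (-1/2, -1/2), radius 1/5


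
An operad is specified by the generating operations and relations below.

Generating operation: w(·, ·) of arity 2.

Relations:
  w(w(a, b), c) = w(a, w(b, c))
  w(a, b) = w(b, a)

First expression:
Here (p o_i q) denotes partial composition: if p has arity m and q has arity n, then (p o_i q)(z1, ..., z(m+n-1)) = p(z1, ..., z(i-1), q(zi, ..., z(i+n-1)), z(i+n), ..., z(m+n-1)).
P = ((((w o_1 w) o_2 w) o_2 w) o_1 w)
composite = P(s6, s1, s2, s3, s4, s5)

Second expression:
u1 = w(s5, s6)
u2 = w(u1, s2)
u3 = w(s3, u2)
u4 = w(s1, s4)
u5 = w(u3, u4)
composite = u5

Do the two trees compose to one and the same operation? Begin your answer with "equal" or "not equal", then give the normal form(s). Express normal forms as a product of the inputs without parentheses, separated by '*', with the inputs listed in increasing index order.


The first expression, normalized: s1 * s2 * s3 * s4 * s5 * s6
The second expression, normalized: s1 * s2 * s3 * s4 * s5 * s6
The normal forms match — equal.

equal; both compose to s1 * s2 * s3 * s4 * s5 * s6


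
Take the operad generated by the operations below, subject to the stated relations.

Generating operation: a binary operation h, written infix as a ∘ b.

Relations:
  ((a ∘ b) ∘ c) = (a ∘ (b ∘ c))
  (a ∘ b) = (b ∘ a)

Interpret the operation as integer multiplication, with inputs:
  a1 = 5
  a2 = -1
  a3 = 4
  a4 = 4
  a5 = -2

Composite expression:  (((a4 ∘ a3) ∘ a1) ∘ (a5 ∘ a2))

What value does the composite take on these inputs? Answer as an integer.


160

(a4 ∘ a3) = 16
((a4 ∘ a3) ∘ a1) = 80
(a5 ∘ a2) = 2
(((a4 ∘ a3) ∘ a1) ∘ (a5 ∘ a2)) = 160


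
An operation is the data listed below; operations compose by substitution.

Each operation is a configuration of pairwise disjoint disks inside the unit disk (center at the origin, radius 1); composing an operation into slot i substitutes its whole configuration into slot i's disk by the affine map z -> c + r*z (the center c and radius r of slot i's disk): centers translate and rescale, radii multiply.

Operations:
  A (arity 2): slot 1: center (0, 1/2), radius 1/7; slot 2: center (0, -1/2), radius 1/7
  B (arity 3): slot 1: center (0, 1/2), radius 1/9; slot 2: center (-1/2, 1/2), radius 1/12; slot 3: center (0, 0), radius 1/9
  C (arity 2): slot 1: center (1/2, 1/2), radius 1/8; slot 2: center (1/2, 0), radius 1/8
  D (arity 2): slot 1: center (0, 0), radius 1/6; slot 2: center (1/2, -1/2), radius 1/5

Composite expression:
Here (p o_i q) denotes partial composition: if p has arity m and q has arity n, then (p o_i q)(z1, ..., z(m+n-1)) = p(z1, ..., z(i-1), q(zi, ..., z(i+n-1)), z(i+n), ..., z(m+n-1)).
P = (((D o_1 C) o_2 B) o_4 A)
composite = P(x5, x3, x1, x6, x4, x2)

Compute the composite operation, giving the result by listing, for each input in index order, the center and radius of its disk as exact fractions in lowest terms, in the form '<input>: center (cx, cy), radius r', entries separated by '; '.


x1: center (7/96, 1/96), radius 1/576; x2: center (1/2, -1/2), radius 1/5; x3: center (1/12, 1/96), radius 1/432; x4: center (1/12, -1/864), radius 1/3024; x5: center (1/12, 1/12), radius 1/48; x6: center (1/12, 1/864), radius 1/3024

Below D, radii multiply path by path; the x-disk centers shift.
input x5: applying the 2 nested substitutions gives center (1/12, 1/12), radius 1/48
input x3: applying the 3 nested substitutions gives center (1/12, 1/96), radius 1/432
input x1: applying the 3 nested substitutions gives center (7/96, 1/96), radius 1/576
input x6: applying the 4 nested substitutions gives center (1/12, 1/864), radius 1/3024
input x4: applying the 4 nested substitutions gives center (1/12, -1/864), radius 1/3024
input x2: applying the 1 nested substitution gives center (1/2, -1/2), radius 1/5


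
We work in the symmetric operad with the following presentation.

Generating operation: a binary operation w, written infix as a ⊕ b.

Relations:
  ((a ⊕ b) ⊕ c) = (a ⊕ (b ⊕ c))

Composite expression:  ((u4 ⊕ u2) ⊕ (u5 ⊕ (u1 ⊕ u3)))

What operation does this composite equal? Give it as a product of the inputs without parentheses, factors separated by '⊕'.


Under associativity of w, the answer is the u's in reading order.
(u4 ⊕ u2) linearizes to u4 ⊕ u2
(u1 ⊕ u3) linearizes to u1 ⊕ u3
(u5 ⊕ (u1 ⊕ u3)) linearizes to u5 ⊕ u1 ⊕ u3
((u4 ⊕ u2) ⊕ (u5 ⊕ (u1 ⊕ u3))) linearizes to u4 ⊕ u2 ⊕ u5 ⊕ u1 ⊕ u3

u4 ⊕ u2 ⊕ u5 ⊕ u1 ⊕ u3


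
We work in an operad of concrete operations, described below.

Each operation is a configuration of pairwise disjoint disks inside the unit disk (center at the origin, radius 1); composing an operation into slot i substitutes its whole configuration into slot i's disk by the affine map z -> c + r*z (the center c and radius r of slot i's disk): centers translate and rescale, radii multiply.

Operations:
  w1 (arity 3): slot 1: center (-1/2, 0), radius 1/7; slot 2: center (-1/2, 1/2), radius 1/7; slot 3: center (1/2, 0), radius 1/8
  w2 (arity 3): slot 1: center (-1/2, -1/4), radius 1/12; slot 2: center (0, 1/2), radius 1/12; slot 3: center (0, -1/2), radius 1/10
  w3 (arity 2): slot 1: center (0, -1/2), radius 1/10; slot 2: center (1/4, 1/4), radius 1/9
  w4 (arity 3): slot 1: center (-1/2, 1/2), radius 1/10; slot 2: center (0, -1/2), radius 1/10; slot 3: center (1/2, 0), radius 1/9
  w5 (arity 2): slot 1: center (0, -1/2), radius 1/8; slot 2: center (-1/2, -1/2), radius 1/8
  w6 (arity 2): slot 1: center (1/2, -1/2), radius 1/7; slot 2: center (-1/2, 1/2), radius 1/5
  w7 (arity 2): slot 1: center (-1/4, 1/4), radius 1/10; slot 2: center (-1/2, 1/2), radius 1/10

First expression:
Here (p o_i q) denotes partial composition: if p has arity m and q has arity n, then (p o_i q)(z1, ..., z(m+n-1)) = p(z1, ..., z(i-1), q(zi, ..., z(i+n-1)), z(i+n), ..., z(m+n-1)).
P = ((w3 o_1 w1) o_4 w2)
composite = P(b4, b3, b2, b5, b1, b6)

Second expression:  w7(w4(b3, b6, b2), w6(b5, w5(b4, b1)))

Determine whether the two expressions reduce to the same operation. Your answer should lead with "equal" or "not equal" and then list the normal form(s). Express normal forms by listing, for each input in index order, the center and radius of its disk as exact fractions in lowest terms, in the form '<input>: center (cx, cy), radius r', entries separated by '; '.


The first expression reduces to b1: center (1/4, 11/36), radius 1/108; b2: center (1/20, -1/2), radius 1/80; b3: center (-1/20, -9/20), radius 1/70; b4: center (-1/20, -1/2), radius 1/70; b5: center (7/36, 2/9), radius 1/108; b6: center (1/4, 7/36), radius 1/90
The second expression reduces to b1: center (-14/25, 27/50), radius 1/400; b2: center (-1/5, 1/4), radius 1/90; b3: center (-3/10, 3/10), radius 1/100; b4: center (-11/20, 27/50), radius 1/400; b5: center (-9/20, 9/20), radius 1/70; b6: center (-1/4, 1/5), radius 1/100
No match — not equal.

not equal; first: b1: center (1/4, 11/36), radius 1/108; b2: center (1/20, -1/2), radius 1/80; b3: center (-1/20, -9/20), radius 1/70; b4: center (-1/20, -1/2), radius 1/70; b5: center (7/36, 2/9), radius 1/108; b6: center (1/4, 7/36), radius 1/90; second: b1: center (-14/25, 27/50), radius 1/400; b2: center (-1/5, 1/4), radius 1/90; b3: center (-3/10, 3/10), radius 1/100; b4: center (-11/20, 27/50), radius 1/400; b5: center (-9/20, 9/20), radius 1/70; b6: center (-1/4, 1/5), radius 1/100
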